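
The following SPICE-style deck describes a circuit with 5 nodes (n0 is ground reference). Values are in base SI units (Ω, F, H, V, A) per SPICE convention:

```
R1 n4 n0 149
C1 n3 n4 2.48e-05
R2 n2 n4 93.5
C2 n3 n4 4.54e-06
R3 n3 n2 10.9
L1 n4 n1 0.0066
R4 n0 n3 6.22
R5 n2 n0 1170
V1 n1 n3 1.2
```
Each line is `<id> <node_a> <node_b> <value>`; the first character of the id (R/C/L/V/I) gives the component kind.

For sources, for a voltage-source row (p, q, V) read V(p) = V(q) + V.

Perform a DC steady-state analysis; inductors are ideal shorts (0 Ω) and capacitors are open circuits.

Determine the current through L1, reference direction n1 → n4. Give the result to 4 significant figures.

0.01923 A

Apply KCL at each of the 4 non-ground nodes and solve the resulting linear system.
Node n1: branches {L1, V1} → V_1 = 1.152
Node n2: branches {R2, R3, R5} → V_2 = 0.07618
Node n3: branches {C1, C2, R3, R4, V1} → V_3 = -0.04848
Node n4: branches {R1, C1, R2, C2, L1} → V_4 = 1.152
Source currents: i(L1)=-0.01923, i(V1)=-0.01923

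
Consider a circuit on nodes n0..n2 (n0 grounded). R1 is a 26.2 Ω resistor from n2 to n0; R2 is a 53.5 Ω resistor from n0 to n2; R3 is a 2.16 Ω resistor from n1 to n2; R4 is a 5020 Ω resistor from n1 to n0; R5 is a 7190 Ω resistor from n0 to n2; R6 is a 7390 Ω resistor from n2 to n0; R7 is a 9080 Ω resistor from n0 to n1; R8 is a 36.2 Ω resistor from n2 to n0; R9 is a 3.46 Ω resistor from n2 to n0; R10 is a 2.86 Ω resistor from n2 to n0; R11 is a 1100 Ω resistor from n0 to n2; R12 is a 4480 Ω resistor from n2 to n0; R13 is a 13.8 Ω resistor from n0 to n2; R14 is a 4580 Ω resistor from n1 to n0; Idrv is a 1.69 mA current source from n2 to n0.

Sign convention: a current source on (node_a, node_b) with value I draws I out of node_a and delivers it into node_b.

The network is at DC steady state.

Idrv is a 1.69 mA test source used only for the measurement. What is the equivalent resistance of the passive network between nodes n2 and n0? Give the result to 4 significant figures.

R_eq = 1.254 Ω

Element admittances at DC:
  Y(R1) = 0.03817 S between n2,n0
  Y(R2) = 0.01869 S between n0,n2
  Y(R3) = 0.4630 S between n1,n2
  Y(R4) = 0.0001992 S between n1,n0
  Y(R5) = 0.0001391 S between n0,n2
  Y(R6) = 0.0001353 S between n2,n0
  Y(R7) = 0.0001101 S between n0,n1
  Y(R8) = 0.02762 S between n2,n0
  Y(R9) = 0.2890 S between n2,n0
  Y(R10) = 0.3497 S between n2,n0
  Y(R11) = 0.0009091 S between n0,n2
  Y(R12) = 0.0002232 S between n2,n0
  Y(R13) = 0.07246 S between n0,n2
  Y(R14) = 0.0002183 S between n1,n0
  Idrv: injects 0.00169 A into n0 (from n2)
Assemble and solve the 2×2 MNA system:
  V(n1)=-0.002117  V(n2)=-0.002119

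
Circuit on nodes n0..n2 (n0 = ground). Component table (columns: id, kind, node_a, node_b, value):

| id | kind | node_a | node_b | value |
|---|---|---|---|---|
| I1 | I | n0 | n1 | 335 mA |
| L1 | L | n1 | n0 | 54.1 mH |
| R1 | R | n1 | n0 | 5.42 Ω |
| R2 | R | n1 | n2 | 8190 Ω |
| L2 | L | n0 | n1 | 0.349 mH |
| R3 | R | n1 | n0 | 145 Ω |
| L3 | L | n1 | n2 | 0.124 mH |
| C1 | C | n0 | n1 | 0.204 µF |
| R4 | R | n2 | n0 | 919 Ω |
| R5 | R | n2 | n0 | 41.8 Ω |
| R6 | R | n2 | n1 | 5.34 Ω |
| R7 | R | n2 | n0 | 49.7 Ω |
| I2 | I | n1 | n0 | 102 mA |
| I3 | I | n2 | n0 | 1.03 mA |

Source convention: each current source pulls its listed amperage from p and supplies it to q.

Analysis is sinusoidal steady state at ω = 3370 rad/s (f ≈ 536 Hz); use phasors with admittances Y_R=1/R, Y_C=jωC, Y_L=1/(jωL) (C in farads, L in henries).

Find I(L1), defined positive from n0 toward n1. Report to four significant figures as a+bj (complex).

-0.001381+0.0003815j A

Apply KCL at each of the 2 non-ground nodes and solve the resulting linear system.
Node n1: branches {I1, L1, R1, R2, L2, R3, L3, C1, R6, I2} → V_1 = 0.06955+0.2518j
Node n2: branches {R2, L3, R4, R5, R6, R7, I3} → V_2 = 0.07408+0.2496j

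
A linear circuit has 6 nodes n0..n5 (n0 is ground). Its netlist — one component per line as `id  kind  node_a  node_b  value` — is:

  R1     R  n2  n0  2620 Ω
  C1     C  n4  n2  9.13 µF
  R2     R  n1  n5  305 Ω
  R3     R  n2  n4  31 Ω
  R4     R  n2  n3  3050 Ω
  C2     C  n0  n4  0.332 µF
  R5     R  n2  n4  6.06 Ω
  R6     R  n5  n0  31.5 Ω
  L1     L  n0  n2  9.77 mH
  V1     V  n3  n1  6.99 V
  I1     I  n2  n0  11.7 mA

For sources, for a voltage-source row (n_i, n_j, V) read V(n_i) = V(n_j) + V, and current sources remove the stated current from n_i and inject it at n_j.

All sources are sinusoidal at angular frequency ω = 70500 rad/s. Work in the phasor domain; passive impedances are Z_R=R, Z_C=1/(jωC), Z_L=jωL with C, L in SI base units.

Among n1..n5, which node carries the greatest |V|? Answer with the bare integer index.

3

MNA unknowns: 5 node voltages V₁..V_5 plus 1 source current (V1)
R1: Y=0.0003817+0.000j on G[2,0]
C1: Y=0.000+0.6437j on G[4,2]
R2: Y=0.003279+0.000j on G[1,5]
R3: Y=0.03226+0.000j on G[2,4]
R4: Y=0.0003279+0.000j on G[2,3]
C2: Y=0.000+0.02341j on G[0,4]
R5: Y=0.1650+0.000j on G[2,4]
R6: Y=0.03175+0.000j on G[5,0]
L1: Y=0.000-0.001452j on G[0,2]
V1: row V3−V1=6.99, i_V1 at 3,1
I1: z[2]−=0.0117, z[0]+=0.0117
solve → V1=-0.6965+0.04508j, V2=-0.01927+0.4537j, V3=6.294+0.04508j, V4=-0.01432+0.4393j, V5=-0.06520+0.004220j
aux → i_V1=-0.002070+0.0001340j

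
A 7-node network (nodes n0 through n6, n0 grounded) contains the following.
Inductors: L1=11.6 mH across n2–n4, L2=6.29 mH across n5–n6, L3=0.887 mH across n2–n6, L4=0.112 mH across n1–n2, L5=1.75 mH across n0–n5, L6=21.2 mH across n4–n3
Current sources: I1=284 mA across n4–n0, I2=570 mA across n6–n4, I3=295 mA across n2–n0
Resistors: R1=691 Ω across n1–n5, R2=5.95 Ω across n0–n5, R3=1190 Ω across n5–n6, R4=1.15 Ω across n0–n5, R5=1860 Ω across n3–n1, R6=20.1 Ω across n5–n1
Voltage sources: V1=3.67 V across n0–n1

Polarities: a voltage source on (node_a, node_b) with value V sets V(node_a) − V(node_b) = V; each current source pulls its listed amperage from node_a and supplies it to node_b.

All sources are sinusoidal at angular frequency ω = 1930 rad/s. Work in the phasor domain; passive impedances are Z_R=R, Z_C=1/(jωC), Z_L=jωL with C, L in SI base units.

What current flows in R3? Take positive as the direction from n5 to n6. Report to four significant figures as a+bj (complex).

Element admittances at ω=1930 rad/s:
  Y(L1) = 0.000-0.04467j S between n2,n4
  Y(L2) = 0.000-0.08237j S between n5,n6
  Y(L3) = 0.000-0.5841j S between n2,n6
  I1: injects 0.284 A into n0 (from n4)
  Y(L4) = 0.000-4.626j S between n1,n2
  Y(R1) = 0.001447+0.000j S between n1,n5
  Y(R2) = 0.1681+0.000j S between n0,n5
  Y(R3) = 0.0008403+0.000j S between n5,n6
  I2: injects 0.57 A into n4 (from n6)
  Y(L5) = 0.000-0.2961j S between n0,n5
  Y(L6) = 0.000-0.02444j S between n4,n3
  I3: injects 0.295 A into n0 (from n2)
  Y(R4) = 0.8696+0.000j S between n0,n5
  Y(R5) = 0.0005376+0.000j S between n3,n1
  Y(R6) = 0.04975+0.000j S between n5,n1
  V1: constraint V(n0)−V(n1) = 3.67
Assemble and solve the 7×7 MNA system:
  V(n1)=-3.670+0.000j  V(n2)=-3.618-0.1057j  V(n3)=-3.404+6.288j  V(n4)=-3.542+6.294j  V(n5)=-0.2935+0.1399j  V(n6)=-3.208-0.9268j
  i(V1)=0.3158+0.2320j

0.002449+0.0008964j A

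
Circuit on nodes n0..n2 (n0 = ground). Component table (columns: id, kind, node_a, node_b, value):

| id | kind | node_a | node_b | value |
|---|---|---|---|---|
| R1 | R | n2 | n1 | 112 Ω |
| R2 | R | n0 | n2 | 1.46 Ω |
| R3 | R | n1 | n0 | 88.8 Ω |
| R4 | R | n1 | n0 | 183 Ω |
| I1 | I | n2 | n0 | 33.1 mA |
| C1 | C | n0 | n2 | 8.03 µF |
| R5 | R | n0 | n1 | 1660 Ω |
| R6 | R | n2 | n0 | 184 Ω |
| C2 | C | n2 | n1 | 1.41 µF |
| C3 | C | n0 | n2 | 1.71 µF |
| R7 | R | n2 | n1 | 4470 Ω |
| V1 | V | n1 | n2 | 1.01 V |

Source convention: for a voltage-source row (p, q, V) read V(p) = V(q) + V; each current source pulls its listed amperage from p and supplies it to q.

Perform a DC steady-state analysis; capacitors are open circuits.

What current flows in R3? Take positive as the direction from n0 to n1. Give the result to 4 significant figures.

MNA unknowns: 2 node voltages V₁..V_2 plus 1 source current (V1)
R1: Y=0.008929 on G[2,1]
R2: Y=0.6849 on G[0,2]
R3: Y=0.01126 on G[1,0]
R4: Y=0.005464 on G[1,0]
I1: z[2]−=0.0331, z[0]+=0.0331
C1: Y=0.000 on G[0,2]
R5: Y=0.0006024 on G[0,1]
R6: Y=0.005435 on G[2,0]
C2: Y=0.000 on G[2,1]
C3: Y=0.000 on G[0,2]
R7: Y=0.0002237 on G[2,1]
V1: row V1−V2=1.01, i_V1 at 1,2
solve → V1=0.9385, V2=-0.07150
aux → i_V1=-0.02551

-0.01057 A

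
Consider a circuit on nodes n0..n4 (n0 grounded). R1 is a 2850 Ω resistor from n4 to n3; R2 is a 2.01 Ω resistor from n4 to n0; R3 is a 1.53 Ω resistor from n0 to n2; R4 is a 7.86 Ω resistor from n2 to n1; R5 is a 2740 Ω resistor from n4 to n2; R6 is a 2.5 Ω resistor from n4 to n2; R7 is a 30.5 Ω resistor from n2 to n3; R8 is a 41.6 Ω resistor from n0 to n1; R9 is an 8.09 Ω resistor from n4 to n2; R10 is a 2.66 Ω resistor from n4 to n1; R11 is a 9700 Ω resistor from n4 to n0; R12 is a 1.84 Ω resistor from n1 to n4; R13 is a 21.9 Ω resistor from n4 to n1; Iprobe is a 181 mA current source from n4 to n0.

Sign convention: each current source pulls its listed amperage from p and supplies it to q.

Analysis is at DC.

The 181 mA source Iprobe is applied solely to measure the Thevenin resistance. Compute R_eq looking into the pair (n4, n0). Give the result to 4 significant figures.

R_eq = 1.189 Ω

Apply KCL at each of the 4 non-ground nodes and solve the resulting linear system.
Node n1: branches {R4, R8, R10, R12, R13} → V_1 = -0.1981
Node n2: branches {R3, R4, R5, R6, R7, R9} → V_2 = -0.1058
Node n3: branches {R1, R7} → V_3 = -0.1069
Node n4: branches {R1, R2, R5, R6, R9, R10, R11, R12, R13, Iprobe} → V_4 = -0.2152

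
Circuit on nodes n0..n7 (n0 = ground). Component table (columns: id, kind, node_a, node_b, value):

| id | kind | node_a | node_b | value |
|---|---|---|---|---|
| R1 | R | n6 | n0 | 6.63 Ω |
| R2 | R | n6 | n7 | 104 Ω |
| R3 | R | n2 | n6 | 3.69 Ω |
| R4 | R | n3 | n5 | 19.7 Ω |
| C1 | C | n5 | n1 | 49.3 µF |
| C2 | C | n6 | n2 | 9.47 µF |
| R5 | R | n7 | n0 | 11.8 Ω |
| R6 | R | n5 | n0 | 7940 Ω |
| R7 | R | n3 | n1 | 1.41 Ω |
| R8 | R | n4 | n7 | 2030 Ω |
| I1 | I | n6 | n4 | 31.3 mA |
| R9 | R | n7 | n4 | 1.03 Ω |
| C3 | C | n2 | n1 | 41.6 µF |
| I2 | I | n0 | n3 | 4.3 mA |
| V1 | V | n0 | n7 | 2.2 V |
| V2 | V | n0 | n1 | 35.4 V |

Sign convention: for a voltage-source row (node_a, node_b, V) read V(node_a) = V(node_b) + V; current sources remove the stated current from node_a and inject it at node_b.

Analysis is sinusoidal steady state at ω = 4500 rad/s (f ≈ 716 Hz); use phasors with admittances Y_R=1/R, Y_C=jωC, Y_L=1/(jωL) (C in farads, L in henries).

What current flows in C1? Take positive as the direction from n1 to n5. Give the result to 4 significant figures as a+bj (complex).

-0.004538-0.0009715j A

Apply KCL at each of the 7 non-ground nodes and solve the resulting linear system.
Node n1: branches {C1, R7, C3, V2} → V_1 = -35.40+0.000j
Node n2: branches {R3, C2, C3} → V_2 = -26.99-14.00j
Node n3: branches {R4, R7, I2} → V_3 = -35.39-0.001366j
Node n4: branches {R8, I1, R9} → V_4 = -2.168+0.000j
Node n5: branches {R4, C1, R6} → V_5 = -35.40-0.02045j
Node n6: branches {R1, R2, R3, C2, I1} → V_6 = -16.66-9.813j
Node n7: branches {R2, R5, R8, R9, V1} → V_7 = -2.200+0.000j
Source currents: i(V1)=-0.07870+0.09436j, i(V2)=-2.629-1.575j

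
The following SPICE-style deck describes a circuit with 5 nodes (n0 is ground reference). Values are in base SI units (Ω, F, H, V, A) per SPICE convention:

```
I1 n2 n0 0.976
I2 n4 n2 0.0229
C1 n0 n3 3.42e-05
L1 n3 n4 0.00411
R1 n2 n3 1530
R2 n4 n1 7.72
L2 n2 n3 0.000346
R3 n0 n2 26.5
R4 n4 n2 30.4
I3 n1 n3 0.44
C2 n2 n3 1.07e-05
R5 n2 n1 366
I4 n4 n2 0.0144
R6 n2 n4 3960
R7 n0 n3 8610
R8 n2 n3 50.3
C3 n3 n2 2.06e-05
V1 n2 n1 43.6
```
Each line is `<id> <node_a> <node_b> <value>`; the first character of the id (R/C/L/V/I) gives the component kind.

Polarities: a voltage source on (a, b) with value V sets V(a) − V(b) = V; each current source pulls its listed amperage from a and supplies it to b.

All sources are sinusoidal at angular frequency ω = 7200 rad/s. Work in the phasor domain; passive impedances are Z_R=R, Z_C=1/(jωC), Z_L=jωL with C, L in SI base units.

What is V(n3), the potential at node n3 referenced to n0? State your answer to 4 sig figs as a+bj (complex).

0.3594+4.645j V

Apply KCL at each of the 4 non-ground nodes and solve the resulting linear system.
Node n1: branches {R2, I3, R5, V1} → V_1 = -39.15-2.359j
Node n2: branches {I1, I2, R1, L2, R3, R4, C2, R5, I4, R6, R8, C3, V1} → V_2 = 4.447-2.359j
Node n3: branches {C1, L1, R1, L2, I3, C2, R7, R8, C3} → V_3 = 0.3594+4.645j
Node n4: branches {I2, L1, R2, R4, I4, R6} → V_4 = -27.83-8.214j
Source currents: i(V1)=-1.146+0.7584j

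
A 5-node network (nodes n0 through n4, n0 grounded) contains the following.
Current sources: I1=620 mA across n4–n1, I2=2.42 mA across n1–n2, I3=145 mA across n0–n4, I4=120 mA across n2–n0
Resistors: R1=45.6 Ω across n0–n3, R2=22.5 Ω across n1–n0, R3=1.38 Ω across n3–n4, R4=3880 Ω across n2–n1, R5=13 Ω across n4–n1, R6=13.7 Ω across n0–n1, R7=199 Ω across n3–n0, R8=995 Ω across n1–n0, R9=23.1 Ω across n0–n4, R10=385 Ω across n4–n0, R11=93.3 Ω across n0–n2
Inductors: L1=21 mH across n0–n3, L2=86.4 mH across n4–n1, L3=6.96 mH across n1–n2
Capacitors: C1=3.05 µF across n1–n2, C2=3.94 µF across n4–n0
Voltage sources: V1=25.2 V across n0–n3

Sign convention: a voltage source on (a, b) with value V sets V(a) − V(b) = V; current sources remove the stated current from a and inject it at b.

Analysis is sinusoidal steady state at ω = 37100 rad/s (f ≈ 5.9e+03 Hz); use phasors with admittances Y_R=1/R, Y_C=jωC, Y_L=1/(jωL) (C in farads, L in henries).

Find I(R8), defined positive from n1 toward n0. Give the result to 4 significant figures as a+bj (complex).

-0.005785+0.001467j A

MNA unknowns: 4 node voltages V₁..V_4 plus 1 source current (V1)
I1: z[4]−=0.62, z[1]+=0.62
R1: Y=0.02193+0.000j on G[0,3]
L1: Y=0.000-0.001284j on G[0,3]
I2: z[1]−=0.00242, z[2]+=0.00242
R2: Y=0.04444+0.000j on G[1,0]
R3: Y=0.7246+0.000j on G[3,4]
R4: Y=0.0002577+0.000j on G[2,1]
C1: Y=0.000+0.1132j on G[1,2]
C2: Y=0.000+0.1462j on G[4,0]
R5: Y=0.07692+0.000j on G[4,1]
L2: Y=0.000-0.0003120j on G[4,1]
R6: Y=0.07299+0.000j on G[0,1]
R7: Y=0.005025+0.000j on G[3,0]
R8: Y=0.001005+0.000j on G[1,0]
R9: Y=0.04329+0.000j on G[0,4]
I3: z[0]−=0.145, z[4]+=0.145
I4: z[2]−=0.12, z[0]+=0.12
R10: Y=0.002597+0.000j on G[4,0]
R11: Y=0.01072+0.000j on G[0,2]
L3: Y=0.000-0.003873j on G[1,2]
V1: row V0−V3=25.2, i_V1 at 0,3
solve → V1=-5.756+1.460j, V2=-5.948+1.952j, V3=-25.20+0.000j, V4=-21.96+3.914j
aux → i_V1=-3.029-2.804j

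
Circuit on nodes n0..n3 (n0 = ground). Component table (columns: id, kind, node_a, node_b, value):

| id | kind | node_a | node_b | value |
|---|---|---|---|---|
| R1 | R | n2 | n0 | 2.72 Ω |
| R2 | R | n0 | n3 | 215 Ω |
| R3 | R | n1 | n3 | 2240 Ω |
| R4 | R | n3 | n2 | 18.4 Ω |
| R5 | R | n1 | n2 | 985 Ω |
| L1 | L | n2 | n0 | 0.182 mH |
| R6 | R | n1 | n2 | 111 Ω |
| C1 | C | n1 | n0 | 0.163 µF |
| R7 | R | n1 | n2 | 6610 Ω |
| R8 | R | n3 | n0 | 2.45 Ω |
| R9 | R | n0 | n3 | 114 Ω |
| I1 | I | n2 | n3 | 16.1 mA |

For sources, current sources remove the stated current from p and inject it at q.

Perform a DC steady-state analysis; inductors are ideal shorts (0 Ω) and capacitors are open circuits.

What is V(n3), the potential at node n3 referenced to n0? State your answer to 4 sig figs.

Apply KCL at each of the 3 non-ground nodes and solve the resulting linear system.
Node n1: branches {R3, R5, R6, C1, R7} → V_1 = 0.001420
Node n2: branches {R1, R4, R5, L1, R6, R7, I1} → V_2 = 0.000
Node n3: branches {R2, R3, R4, R8, R9, I1} → V_3 = 0.03380
Source currents: i(L1)=-0.01425

0.03380 V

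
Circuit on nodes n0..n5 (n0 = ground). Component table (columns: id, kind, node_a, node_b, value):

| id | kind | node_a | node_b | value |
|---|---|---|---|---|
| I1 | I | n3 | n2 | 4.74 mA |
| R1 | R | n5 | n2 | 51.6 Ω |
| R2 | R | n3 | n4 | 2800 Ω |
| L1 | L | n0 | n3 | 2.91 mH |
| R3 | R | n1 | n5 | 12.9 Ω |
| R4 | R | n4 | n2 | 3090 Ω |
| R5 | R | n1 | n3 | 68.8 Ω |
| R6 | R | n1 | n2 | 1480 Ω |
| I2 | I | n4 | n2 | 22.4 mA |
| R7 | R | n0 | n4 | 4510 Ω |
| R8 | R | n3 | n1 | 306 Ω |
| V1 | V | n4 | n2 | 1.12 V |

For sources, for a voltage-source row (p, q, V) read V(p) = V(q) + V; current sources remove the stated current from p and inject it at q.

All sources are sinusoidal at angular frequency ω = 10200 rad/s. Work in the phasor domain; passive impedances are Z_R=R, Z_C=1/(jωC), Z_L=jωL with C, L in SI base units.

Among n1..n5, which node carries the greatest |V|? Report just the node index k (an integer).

4

Apply KCL at each of the 5 non-ground nodes and solve the resulting linear system.
Node n1: branches {R3, R5, R6, R8} → V_1 = 0.2151-0.01022j
Node n2: branches {I1, R1, R4, R6, I2, V1} → V_2 = 0.4518-0.01009j
Node n3: branches {I1, R2, L1, R5, R8} → V_3 = -6.641e-05-0.01034j
Node n4: branches {R2, R4, I2, R7, V1} → V_4 = 1.572-0.01009j
Node n5: branches {R1, R3} → V_5 = 0.2624-0.01020j
Source currents: i(V1)=-0.02367+2.147e-06j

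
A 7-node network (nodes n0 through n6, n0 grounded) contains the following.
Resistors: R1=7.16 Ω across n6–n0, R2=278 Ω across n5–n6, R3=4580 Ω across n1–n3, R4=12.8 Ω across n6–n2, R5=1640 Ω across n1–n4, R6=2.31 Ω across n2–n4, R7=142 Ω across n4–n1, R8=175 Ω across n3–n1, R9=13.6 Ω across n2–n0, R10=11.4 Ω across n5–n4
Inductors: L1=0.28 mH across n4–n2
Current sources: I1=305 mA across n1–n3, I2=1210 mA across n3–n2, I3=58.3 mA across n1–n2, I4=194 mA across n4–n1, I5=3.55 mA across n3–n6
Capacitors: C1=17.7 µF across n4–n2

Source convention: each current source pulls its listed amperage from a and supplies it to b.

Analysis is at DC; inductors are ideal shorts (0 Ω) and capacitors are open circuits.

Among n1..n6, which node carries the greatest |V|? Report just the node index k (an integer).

Apply KCL at each of the 6 non-ground nodes and solve the resulting linear system.
Node n1: branches {R3, I1, R5, I3, R7, R8, I4} → V_1 = -140.9
Node n2: branches {L1, R4, C1, I2, R6, I3, R9} → V_2 = -0.01792
Node n3: branches {R3, I1, I2, R8, I5} → V_3 = -294.0
Node n4: branches {L1, C1, R5, R6, R7, I4, R10} → V_4 = -0.01792
Node n5: branches {R2, R10} → V_5 = -0.01685
Node n6: branches {R1, R2, R4, I5} → V_6 = 0.009436
Source currents: i(L1)=-1.272

3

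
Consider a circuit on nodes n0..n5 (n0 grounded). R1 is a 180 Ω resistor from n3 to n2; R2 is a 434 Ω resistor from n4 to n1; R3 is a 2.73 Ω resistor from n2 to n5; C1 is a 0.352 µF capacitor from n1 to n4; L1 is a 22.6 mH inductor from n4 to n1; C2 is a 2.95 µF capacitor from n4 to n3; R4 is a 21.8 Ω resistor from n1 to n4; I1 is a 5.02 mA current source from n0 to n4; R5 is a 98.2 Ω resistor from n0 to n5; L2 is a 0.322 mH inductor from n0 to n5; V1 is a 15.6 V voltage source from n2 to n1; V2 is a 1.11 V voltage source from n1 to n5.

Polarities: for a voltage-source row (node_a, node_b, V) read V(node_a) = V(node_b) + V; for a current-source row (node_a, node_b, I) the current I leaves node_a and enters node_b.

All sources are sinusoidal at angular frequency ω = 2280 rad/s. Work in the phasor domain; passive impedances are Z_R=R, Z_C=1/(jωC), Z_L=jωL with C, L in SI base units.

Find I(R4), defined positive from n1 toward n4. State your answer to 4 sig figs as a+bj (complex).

Apply KCL at each of the 5 non-ground nodes and solve the resulting linear system.
Node n1: branches {R2, C1, L1, R4, V1, V2} → V_1 = 1.110+0.003685j
Node n2: branches {R1, R3, V1} → V_2 = 16.71+0.003685j
Node n3: branches {R1, C2} → V_3 = 7.372-6.645j
Node n4: branches {R2, C1, L1, C2, R4, I1} → V_4 = 1.880+1.068j
Node n5: branches {R3, R5, L2, V2} → V_5 = 2.755e-05+0.003685j
Source currents: i(V1)=-6.173-0.03694j, i(V2)=-6.116+0.000j

-0.03533-0.04881j A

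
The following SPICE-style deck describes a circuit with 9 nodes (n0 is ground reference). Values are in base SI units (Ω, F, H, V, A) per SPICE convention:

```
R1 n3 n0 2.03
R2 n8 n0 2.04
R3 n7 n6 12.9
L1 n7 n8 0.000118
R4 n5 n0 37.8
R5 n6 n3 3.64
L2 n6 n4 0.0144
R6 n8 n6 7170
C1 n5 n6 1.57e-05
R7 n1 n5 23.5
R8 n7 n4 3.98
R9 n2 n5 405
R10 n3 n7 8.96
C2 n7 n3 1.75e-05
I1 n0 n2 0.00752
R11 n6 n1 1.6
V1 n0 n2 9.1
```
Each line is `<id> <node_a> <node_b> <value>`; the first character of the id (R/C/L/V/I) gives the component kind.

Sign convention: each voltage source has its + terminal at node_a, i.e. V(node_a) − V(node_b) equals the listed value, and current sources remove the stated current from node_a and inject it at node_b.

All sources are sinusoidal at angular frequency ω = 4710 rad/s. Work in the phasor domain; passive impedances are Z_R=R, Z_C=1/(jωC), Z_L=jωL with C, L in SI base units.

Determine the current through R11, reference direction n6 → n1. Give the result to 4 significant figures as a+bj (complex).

MNA unknowns: 8 node voltages V₁..V_8 plus 1 source current (V1)
R1: Y=0.4926+0.000j on G[3,0]
R2: Y=0.4902+0.000j on G[8,0]
R3: Y=0.07752+0.000j on G[7,6]
L1: Y=0.000-1.799j on G[7,8]
R4: Y=0.02646+0.000j on G[5,0]
R5: Y=0.2747+0.000j on G[6,3]
L2: Y=0.000-0.01474j on G[6,4]
R6: Y=0.0001395+0.000j on G[8,6]
C1: Y=0.000+0.07395j on G[5,6]
R7: Y=0.04255+0.000j on G[1,5]
R8: Y=0.2513+0.000j on G[7,4]
R9: Y=0.002469+0.000j on G[2,5]
R10: Y=0.1116+0.000j on G[3,7]
C2: Y=0.000+0.08242j on G[7,3]
I1: z[0]−=0.00752, z[2]+=0.00752
R11: Y=0.6250+0.000j on G[6,1]
V1: row V0−V2=9.1, i_V1 at 0,2
solve → V1=-0.07487-0.009064j, V2=-9.100+0.000j, V3=-0.02213-0.005544j, V4=-0.01207-0.002344j, V5=-0.2009+0.1339j, V6=-0.06628-0.01880j, V7=-0.01111-0.005525j, V8=-0.01174-0.002331j
aux → i_V1=-0.02949-0.0003306j

0.005365-0.006084j A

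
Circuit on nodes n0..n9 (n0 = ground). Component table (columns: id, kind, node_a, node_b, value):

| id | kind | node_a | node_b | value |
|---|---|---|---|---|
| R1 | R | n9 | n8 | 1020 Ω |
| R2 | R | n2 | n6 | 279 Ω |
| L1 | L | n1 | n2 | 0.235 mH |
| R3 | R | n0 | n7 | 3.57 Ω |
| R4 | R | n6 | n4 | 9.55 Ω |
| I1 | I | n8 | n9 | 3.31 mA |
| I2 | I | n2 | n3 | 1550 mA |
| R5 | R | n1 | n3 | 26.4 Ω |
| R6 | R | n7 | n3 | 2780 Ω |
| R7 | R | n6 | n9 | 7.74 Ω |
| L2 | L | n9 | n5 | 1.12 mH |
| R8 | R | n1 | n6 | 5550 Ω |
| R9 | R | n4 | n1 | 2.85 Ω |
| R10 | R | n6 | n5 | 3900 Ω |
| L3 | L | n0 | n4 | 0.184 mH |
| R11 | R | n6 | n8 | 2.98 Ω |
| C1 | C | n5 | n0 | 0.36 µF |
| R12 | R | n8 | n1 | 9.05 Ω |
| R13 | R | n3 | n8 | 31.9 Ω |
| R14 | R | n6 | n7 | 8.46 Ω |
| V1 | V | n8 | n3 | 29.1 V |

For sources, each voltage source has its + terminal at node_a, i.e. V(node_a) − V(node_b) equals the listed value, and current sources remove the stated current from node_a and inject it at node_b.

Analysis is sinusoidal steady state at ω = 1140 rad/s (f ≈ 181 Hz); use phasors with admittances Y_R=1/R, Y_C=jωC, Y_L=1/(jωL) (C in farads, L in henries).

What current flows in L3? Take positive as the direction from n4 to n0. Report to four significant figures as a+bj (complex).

-0.4308+0.004046j A

MNA unknowns: 9 node voltages V₁..V_9 plus 1 source current (V1)
R1: Y=0.0009804+0.000j on G[9,8]
R2: Y=0.003584+0.000j on G[2,6]
L1: Y=0.000-3.733j on G[1,2]
R3: Y=0.2801+0.000j on G[0,7]
R4: Y=0.1047+0.000j on G[6,4]
I1: z[8]−=0.00331, z[9]+=0.00331
I2: z[2]−=1.55, z[3]+=1.55
R5: Y=0.03788+0.000j on G[1,3]
R6: Y=0.0003597+0.000j on G[7,3]
R7: Y=0.1292+0.000j on G[6,9]
L2: Y=0.000-0.7832j on G[9,5]
R8: Y=0.0001802+0.000j on G[1,6]
R9: Y=0.3509+0.000j on G[4,1]
R10: Y=0.0002564+0.000j on G[6,5]
L3: Y=0.000-4.767j on G[0,4]
R11: Y=0.3356+0.000j on G[6,8]
C1: Y=0.000+0.0004104j on G[5,0]
R12: Y=0.1105+0.000j on G[8,1]
R13: Y=0.03135+0.000j on G[3,8]
R14: Y=0.1182+0.000j on G[6,7]
V1: row V8−V3=29.1, i_V1 at 8,3
solve → V1=-2.795-0.08350j, V2=-2.796-0.4910j, V3=-20.83-0.07737j, V4=-0.0008487-0.09036j, V5=5.300-0.09144j, V6=5.250-0.07467j, V7=1.538-0.02221j, V8=8.267-0.07737j, V9=5.297-0.09137j
aux → i_V1=-3.154+0.0002125j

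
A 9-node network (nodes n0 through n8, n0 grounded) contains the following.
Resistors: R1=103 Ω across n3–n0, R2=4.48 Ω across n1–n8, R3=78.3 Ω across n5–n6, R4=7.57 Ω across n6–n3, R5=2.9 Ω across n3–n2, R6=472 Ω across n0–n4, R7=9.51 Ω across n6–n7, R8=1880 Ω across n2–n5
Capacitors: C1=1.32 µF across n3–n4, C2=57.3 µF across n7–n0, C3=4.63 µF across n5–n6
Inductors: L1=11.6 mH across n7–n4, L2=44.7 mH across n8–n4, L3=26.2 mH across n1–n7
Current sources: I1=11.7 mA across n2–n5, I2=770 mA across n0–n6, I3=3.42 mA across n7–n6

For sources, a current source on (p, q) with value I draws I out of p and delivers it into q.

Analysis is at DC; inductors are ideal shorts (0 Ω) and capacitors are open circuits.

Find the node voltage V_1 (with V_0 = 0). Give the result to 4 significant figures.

67.90 V

Element admittances at DC:
  Y(R1) = 0.009709 S between n3,n0
  Y(R2) = 0.2232 S between n1,n8
  Y(R3) = 0.01277 S between n5,n6
  Y(R4) = 0.1321 S between n6,n3
  Y(C1) = 0.000 S between n3,n4
  Y(C2) = 0.000 S between n7,n0
  Y(R5) = 0.3448 S between n3,n2
  L1: short n7↔n4 (DC inductor)
  I1: injects 0.0117 A into n5 (from n2)
  Y(C3) = 0.000 S between n5,n6
  Y(R6) = 0.002119 S between n0,n4
  Y(R7) = 0.1052 S between n6,n7
  I2: injects 0.77 A into n6 (from n0)
  L2: short n8↔n4 (DC inductor)
  L3: short n1↔n7 (DC inductor)
  Y(R8) = 0.0005319 S between n2,n5
  I3: injects 0.00342 A into n6 (from n7)
Assemble and solve the 11×11 MNA system:
  V(n1)=67.90  V(n2)=64.47  V(n3)=64.49  V(n4)=67.90  V(n5)=69.99  V(n6)=69.30  V(n7)=67.90  V(n8)=67.90
  i(L1)=0.1439  i(L2)=0.000  i(L3)=0.000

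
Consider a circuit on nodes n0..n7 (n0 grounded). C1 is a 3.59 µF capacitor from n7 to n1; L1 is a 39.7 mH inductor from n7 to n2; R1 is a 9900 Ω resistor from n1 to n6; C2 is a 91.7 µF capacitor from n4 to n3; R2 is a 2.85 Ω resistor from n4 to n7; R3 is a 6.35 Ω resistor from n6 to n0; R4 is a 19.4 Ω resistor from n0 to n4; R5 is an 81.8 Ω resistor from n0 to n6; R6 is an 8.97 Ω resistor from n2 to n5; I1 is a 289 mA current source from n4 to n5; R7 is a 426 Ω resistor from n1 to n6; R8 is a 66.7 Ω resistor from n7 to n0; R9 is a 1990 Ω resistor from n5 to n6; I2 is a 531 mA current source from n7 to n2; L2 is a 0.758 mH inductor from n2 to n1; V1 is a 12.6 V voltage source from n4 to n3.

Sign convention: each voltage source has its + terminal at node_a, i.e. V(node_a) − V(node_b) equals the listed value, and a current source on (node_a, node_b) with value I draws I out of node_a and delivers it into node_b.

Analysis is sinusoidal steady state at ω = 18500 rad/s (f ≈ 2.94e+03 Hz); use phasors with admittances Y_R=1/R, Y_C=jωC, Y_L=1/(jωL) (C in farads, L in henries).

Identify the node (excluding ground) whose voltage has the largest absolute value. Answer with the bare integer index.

MNA unknowns: 7 node voltages V₁..V_7 plus 1 source current (V1)
C1: Y=0.000+0.06642j on G[7,1]
L1: Y=0.000-0.001362j on G[7,2]
R1: Y=0.0001010+0.000j on G[1,6]
C2: Y=0.000+1.696j on G[4,3]
R2: Y=0.3509+0.000j on G[4,7]
R3: Y=0.1575+0.000j on G[6,0]
R4: Y=0.05155+0.000j on G[0,4]
R5: Y=0.01222+0.000j on G[0,6]
R6: Y=0.1115+0.000j on G[2,5]
I1: z[4]−=0.289, z[5]+=0.289
R7: Y=0.002347+0.000j on G[1,6]
R8: Y=0.01499+0.000j on G[7,0]
R9: Y=0.0005025+0.000j on G[5,6]
I2: z[7]−=0.531, z[2]+=0.531
L2: Y=0.000-0.07131j on G[2,1]
V1: row V4−V3=12.6, i_V1 at 4,3
solve → V1=0.9884-11.82j, V2=0.9790-0.3340j, V3=-12.84+0.4163j, V4=-0.2398+0.4163j, V5=3.555-0.3333j, V6=0.02436-0.1686j, V7=0.5486+0.4775j
aux → i_V1=0.000-21.38j

3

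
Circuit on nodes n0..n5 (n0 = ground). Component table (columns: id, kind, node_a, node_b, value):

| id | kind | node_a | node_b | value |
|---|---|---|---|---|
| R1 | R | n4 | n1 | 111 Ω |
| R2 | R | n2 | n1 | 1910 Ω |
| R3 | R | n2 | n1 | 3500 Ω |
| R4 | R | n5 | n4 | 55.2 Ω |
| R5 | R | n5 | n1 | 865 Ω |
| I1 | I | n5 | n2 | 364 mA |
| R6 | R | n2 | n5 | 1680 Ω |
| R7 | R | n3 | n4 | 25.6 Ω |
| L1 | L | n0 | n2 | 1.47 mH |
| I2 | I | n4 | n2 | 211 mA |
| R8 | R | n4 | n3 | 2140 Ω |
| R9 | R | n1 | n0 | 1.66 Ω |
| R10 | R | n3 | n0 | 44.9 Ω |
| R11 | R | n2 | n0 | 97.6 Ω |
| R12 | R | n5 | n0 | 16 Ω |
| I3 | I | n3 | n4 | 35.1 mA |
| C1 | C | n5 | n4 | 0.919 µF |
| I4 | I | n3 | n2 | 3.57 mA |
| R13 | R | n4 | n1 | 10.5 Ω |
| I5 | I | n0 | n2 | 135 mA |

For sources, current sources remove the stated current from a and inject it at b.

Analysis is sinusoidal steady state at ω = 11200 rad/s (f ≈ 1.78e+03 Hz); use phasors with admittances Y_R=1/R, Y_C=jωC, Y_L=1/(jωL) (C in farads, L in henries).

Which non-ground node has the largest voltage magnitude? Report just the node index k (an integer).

MNA unknowns: 5 node voltages V₁..V_5
R1: Y=0.009009+0.000j on G[4,1]
R2: Y=0.0005236+0.000j on G[2,1]
R3: Y=0.0002857+0.000j on G[2,1]
R4: Y=0.01812+0.000j on G[5,4]
R5: Y=0.001156+0.000j on G[5,1]
I1: z[5]−=0.364, z[2]+=0.364
R6: Y=0.0005952+0.000j on G[2,5]
R7: Y=0.03906+0.000j on G[3,4]
L1: Y=0.000-0.06074j on G[0,2]
I2: z[4]−=0.211, z[2]+=0.211
R8: Y=0.0004673+0.000j on G[4,3]
R9: Y=0.6024+0.000j on G[1,0]
R10: Y=0.02227+0.000j on G[3,0]
R11: Y=0.01025+0.000j on G[2,0]
R12: Y=0.06250+0.000j on G[5,0]
I3: z[3]−=0.0351, z[4]+=0.0351
C1: Y=0.000+0.01029j on G[5,4]
I4: z[3]−=0.00357, z[2]+=0.00357
R13: Y=0.09524+0.000j on G[4,1]
I5: z[0]−=0.135, z[2]+=0.135
solve → V1=-0.3631-0.007601j, V2=2.160+11.28j, V3=-2.180-0.09159j, V4=-2.431-0.1432j, V5=-4.881+0.3561j

2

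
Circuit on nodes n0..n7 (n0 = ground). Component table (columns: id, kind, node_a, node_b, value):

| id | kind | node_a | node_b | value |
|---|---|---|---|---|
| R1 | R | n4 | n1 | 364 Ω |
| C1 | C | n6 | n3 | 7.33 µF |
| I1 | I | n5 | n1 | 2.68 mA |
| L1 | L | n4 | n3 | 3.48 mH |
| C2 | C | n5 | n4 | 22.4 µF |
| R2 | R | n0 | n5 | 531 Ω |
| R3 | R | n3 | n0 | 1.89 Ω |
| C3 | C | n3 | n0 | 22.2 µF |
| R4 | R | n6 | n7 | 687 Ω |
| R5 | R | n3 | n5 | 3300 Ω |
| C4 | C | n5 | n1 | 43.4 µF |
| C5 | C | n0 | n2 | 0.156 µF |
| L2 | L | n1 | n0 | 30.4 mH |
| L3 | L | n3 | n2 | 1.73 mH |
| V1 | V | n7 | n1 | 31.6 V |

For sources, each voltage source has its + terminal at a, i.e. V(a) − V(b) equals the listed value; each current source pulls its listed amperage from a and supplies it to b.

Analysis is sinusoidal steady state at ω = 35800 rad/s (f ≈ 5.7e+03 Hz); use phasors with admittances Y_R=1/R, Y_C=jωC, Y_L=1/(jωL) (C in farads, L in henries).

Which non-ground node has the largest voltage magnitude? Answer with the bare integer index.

7

Element admittances at ω=35800 rad/s:
  Y(R1) = 0.002747+0.000j S between n4,n1
  Y(C1) = 0.000+0.2624j S between n6,n3
  I1: injects 0.00268 A into n1 (from n5)
  Y(L1) = 0.000-0.008027j S between n4,n3
  Y(C2) = 0.000+0.8019j S between n5,n4
  Y(R2) = 0.001883+0.000j S between n0,n5
  Y(R3) = 0.5291+0.000j S between n3,n0
  Y(C3) = 0.000+0.7948j S between n3,n0
  Y(R4) = 0.001456+0.000j S between n6,n7
  Y(R5) = 0.0003030+0.000j S between n3,n5
  Y(C4) = 0.000+1.554j S between n5,n1
  Y(C5) = 0.000+0.005585j S between n0,n2
  Y(L2) = 0.000-0.0009188j S between n1,n0
  Y(L3) = 0.000-0.01615j S between n3,n2
  V1: constraint V(n7)−V(n1) = 31.6
Assemble and solve the 8×8 MNA system:
  V(n1)=-1.734-4.378j  V(n2)=0.01526-0.003825j  V(n3)=0.009985-0.002502j  V(n4)=-1.754-4.446j  V(n5)=-1.736-4.402j  V(n6)=-0.01337-0.1682j  V(n7)=29.87-4.378j
  i(V1)=-0.04349+0.006128j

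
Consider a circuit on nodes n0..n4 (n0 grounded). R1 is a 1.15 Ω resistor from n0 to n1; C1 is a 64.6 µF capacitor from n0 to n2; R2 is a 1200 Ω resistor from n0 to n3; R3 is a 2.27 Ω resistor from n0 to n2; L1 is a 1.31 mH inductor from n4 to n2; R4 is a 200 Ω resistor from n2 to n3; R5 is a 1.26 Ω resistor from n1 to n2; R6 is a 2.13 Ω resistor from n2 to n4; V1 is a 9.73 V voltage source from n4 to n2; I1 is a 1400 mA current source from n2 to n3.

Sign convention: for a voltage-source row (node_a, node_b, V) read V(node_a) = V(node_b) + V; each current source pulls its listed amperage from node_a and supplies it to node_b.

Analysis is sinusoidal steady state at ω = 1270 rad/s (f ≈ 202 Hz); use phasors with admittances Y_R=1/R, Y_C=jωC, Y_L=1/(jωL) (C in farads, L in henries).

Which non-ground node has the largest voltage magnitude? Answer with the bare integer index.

Apply KCL at each of the 4 non-ground nodes and solve the resulting linear system.
Node n1: branches {R1, R5} → V_1 = -0.1105+0.01058j
Node n2: branches {C1, R3, L1, R4, R5, R6, V1, I1} → V_2 = -0.2315+0.02218j
Node n3: branches {R2, R4, I1} → V_3 = 239.8+0.01901j
Node n4: branches {L1, R6, V1} → V_4 = 9.499+0.02218j
Source currents: i(V1)=-4.568+5.848j

3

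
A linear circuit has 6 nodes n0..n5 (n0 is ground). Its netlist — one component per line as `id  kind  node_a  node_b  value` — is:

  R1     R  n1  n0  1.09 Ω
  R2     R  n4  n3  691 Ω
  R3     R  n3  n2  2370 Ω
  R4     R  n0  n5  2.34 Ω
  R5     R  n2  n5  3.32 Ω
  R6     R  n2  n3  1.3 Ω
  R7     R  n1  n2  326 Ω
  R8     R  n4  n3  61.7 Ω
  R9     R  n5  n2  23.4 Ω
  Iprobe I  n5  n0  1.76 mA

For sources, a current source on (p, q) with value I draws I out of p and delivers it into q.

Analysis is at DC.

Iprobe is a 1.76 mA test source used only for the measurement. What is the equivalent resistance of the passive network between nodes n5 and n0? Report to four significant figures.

R_eq = 2.324 Ω

MNA unknowns: 5 node voltages V₁..V_5
R1: Y=0.9174 on G[1,0]
R2: Y=0.001447 on G[4,3]
R3: Y=0.0004219 on G[3,2]
R4: Y=0.4274 on G[0,5]
R5: Y=0.3012 on G[2,5]
R6: Y=0.7692 on G[2,3]
R7: Y=0.003067 on G[1,2]
R8: Y=0.01621 on G[4,3]
R9: Y=0.04274 on G[5,2]
Iprobe: z[5]−=0.00176, z[0]+=0.00176
solve → V1=-1.351e-05, V2=-0.004053, V3=-0.004053, V4=-0.004053, V5=-0.004089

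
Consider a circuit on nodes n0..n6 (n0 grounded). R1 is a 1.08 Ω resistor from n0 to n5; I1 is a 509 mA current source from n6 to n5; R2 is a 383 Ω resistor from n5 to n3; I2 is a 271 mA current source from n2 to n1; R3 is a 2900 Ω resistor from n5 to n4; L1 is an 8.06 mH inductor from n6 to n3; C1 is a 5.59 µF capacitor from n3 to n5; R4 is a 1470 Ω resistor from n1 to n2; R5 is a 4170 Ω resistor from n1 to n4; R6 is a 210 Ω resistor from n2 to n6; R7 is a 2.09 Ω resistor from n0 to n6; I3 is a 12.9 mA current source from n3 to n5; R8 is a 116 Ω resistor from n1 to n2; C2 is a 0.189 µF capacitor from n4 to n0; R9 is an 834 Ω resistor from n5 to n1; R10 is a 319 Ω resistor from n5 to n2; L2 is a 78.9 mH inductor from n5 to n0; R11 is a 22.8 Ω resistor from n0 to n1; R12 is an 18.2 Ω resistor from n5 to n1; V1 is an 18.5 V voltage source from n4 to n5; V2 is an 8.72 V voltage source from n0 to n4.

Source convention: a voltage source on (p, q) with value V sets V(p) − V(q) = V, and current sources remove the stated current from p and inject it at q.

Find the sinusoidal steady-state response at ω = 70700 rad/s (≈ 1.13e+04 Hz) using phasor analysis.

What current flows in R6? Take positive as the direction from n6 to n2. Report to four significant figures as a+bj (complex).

0.1299+0.0003200j A

Element admittances at ω=70700 rad/s:
  Y(R1) = 0.9259+0.000j S between n0,n5
  I1: injects 0.509 A into n5 (from n6)
  Y(R2) = 0.002611+0.000j S between n5,n3
  I2: injects 0.271 A into n1 (from n2)
  Y(R3) = 0.0003448+0.000j S between n5,n4
  Y(L1) = 0.000-0.001755j S between n6,n3
  Y(C1) = 0.000+0.3952j S between n3,n5
  Y(R4) = 0.0006803+0.000j S between n1,n2
  Y(R5) = 0.0002398+0.000j S between n1,n4
  Y(R6) = 0.004762+0.000j S between n2,n6
  Y(R7) = 0.4785+0.000j S between n0,n6
  I3: injects 0.0129 A into n5 (from n3)
  Y(R8) = 0.008621+0.000j S between n1,n2
  Y(C2) = 0.000+0.01336j S between n4,n0
  Y(R9) = 0.001199+0.000j S between n5,n1
  Y(R10) = 0.003135+0.000j S between n5,n2
  Y(L2) = 0.000-0.0001793j S between n5,n0
  Y(R11) = 0.04386+0.000j S between n0,n1
  Y(R12) = 0.05495+0.000j S between n5,n1
  V1: constraint V(n4)−V(n5) = 18.5
  V2: constraint V(n0)−V(n4) = 8.72
Assemble and solve the 8×8 MNA system:
  V(n1)=-13.93+0.002333j  V(n2)=-28.62+0.02748j  V(n3)=-27.34+0.03160j  V(n4)=-8.720+0.000j  V(n5)=-27.22+0.000j  V(n6)=-1.336+0.09469j
  i(V1)=-26.46+0.05029j  i(V2)=-26.45-0.06623j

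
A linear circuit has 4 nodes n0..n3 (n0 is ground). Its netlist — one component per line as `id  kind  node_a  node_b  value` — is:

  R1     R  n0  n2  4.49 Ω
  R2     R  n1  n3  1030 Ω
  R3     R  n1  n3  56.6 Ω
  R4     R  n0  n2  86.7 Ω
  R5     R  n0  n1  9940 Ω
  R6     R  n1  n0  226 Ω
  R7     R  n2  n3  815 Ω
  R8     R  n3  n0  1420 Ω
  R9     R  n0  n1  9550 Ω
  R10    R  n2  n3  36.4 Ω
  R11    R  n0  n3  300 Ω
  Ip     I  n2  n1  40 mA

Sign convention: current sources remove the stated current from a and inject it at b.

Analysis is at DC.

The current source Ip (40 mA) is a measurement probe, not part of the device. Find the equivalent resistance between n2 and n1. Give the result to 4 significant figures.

Element admittances at DC:
  Y(R1) = 0.2227 S between n0,n2
  Y(R2) = 0.0009709 S between n1,n3
  Y(R3) = 0.01767 S between n1,n3
  Y(R4) = 0.01153 S between n0,n2
  Y(R5) = 0.0001006 S between n0,n1
  Y(R6) = 0.004425 S between n1,n0
  Y(R7) = 0.001227 S between n2,n3
  Y(R8) = 0.0007042 S between n3,n0
  Y(R9) = 0.0001047 S between n0,n1
  Y(R10) = 0.02747 S between n2,n3
  Y(R11) = 0.003333 S between n0,n3
  Ip: injects 0.04 A into n1 (from n2)
Assemble and solve the 3×3 MNA system:
  V(n1)=2.384  V(n2)=-0.06145  V(n3)=0.8307

R_eq = 61.15 Ω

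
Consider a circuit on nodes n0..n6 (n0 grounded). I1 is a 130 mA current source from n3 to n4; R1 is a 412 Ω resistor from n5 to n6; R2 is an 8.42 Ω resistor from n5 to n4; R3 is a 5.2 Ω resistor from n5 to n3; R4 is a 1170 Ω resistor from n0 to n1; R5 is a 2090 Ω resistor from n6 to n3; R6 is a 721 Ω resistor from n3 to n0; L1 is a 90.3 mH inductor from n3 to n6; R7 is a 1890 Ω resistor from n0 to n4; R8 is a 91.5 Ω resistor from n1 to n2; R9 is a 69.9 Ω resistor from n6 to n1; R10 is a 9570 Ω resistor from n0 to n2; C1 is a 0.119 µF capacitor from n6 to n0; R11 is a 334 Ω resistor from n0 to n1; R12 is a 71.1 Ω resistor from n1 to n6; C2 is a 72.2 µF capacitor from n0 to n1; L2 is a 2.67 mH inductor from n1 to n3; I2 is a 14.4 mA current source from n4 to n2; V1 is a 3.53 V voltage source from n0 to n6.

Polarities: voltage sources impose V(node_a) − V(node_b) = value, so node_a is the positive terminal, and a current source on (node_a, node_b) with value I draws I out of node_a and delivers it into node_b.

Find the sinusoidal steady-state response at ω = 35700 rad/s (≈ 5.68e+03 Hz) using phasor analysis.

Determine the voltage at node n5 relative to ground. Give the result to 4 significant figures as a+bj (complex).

-0.4235-1.974j V

MNA unknowns: 6 node voltages V₁..V_6 plus 1 source current (V1)
I1: z[3]−=0.13, z[4]+=0.13
R1: Y=0.002427+0.000j on G[5,6]
R2: Y=0.1188+0.000j on G[5,4]
R3: Y=0.1923+0.000j on G[5,3]
R4: Y=0.0008547+0.000j on G[0,1]
R5: Y=0.0004785+0.000j on G[6,3]
R6: Y=0.001387+0.000j on G[3,0]
L1: Y=0.000-0.0003102j on G[3,6]
R7: Y=0.0005291+0.000j on G[0,4]
R8: Y=0.01093+0.000j on G[1,2]
R9: Y=0.01431+0.000j on G[6,1]
R10: Y=0.0001045+0.000j on G[0,2]
C1: Y=0.000+0.004248j on G[6,0]
R11: Y=0.002994+0.000j on G[0,1]
R12: Y=0.01406+0.000j on G[1,6]
C2: Y=0.000+2.578j on G[0,1]
L2: Y=0.000-0.01049j on G[1,3]
I2: z[4]−=0.0144, z[2]+=0.0144
V1: row V0−V6=3.53, i_V1 at 0,6
solve → V1=0.003496+0.04169j, V2=1.309+0.04130j, V3=-0.9839-2.004j, V4=0.5475-1.965j, V5=-0.4235-1.974j, V6=-3.530+0.000j
aux → i_V1=-0.1084-0.009640j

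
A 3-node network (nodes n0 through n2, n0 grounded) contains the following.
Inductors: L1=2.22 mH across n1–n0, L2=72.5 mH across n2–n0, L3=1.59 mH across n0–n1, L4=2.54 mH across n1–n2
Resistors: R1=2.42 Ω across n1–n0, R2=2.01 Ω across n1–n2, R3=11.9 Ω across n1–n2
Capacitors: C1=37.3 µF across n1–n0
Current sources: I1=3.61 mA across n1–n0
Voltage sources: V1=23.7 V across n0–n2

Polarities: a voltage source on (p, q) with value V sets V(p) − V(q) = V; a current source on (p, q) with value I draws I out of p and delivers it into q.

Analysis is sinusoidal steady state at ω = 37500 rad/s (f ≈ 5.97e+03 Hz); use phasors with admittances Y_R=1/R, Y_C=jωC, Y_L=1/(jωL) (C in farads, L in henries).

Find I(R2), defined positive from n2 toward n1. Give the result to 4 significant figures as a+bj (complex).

-9.446-3.329j A

MNA unknowns: 2 node voltages V₁..V_2 plus 1 source current (V1)
L1: Y=0.000-0.01201j on G[1,0]
L2: Y=0.000-0.0003678j on G[2,0]
R1: Y=0.4132+0.000j on G[1,0]
R2: Y=0.4975+0.000j on G[1,2]
L3: Y=0.000-0.01677j on G[0,1]
L4: Y=0.000-0.01050j on G[1,2]
R3: Y=0.08403+0.000j on G[1,2]
C1: Y=0.000+1.399j on G[1,0]
I1: z[1]−=0.00361, z[0]+=0.00361
V1: row V0−V2=23.7, i_V1 at 0,2
solve → V1=-4.714+6.692j, V2=-23.70+0.000j
aux → i_V1=-11.11-3.684j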